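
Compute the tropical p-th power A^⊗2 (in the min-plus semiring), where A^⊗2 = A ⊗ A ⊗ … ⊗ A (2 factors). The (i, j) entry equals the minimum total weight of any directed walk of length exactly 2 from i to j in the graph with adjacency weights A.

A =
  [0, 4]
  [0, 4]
A^⊗2 =
  [0, 4]
  [0, 4]

Each entry (A^⊗2)_ij equals the minimum over all length-2 walks i = v_0 → v_1 → … → v_2 = j of Σ_t A[v_t][v_{t+1}]. For example, for (i, j) = (0, 1) we minimise over 2 possible intermediate vertex sequences; the minimum is 4, attained along the walk 0 → 0 → 1.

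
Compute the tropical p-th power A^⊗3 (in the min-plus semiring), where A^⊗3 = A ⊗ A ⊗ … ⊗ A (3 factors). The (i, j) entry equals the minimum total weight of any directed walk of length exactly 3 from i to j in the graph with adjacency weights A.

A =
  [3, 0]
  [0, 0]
A^⊗3 =
  [0, 0]
  [0, 0]

Each entry (A^⊗3)_ij equals the minimum over all length-3 walks i = v_0 → v_1 → … → v_3 = j of Σ_t A[v_t][v_{t+1}]. For example, for (i, j) = (0, 1) we minimise over 4 possible intermediate vertex sequences; the minimum is 0, attained along the walk 0 → 1 → 0 → 1.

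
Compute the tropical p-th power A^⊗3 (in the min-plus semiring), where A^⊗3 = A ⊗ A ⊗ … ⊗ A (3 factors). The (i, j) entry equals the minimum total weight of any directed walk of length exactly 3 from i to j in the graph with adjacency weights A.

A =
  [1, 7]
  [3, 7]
A^⊗3 =
  [3, 9]
  [5, 11]

Each entry (A^⊗3)_ij equals the minimum over all length-3 walks i = v_0 → v_1 → … → v_3 = j of Σ_t A[v_t][v_{t+1}]. For example, for (i, j) = (0, 1) we minimise over 4 possible intermediate vertex sequences; the minimum is 9, attained along the walk 0 → 0 → 0 → 1.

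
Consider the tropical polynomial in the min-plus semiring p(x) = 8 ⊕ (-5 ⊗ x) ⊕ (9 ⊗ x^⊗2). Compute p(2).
p(2) = -3

A tropical monomial a ⊗ x^⊗i evaluates to a + i · x. Evaluating each term at x = 2:
  Term 0 contributes 8 + 0 · 2 = 8
  Term 1 contributes -5 + 1 · 2 = -3
  Term 2 contributes 9 + 2 · 2 = 13
p(2) = ⊕ of these = min[8, -3, 13] = -3.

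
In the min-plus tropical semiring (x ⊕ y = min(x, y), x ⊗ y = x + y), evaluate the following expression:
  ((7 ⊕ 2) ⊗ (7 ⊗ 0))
((7 ⊕ 2) ⊗ (7 ⊗ 0)) = 9

Expand innermost to outermost. Recall ⊕ takes the minimum of its arguments and ⊗ takes their sum. Working out the expression ((7 ⊕ 2) ⊗ (7 ⊗ 0)) gives 9.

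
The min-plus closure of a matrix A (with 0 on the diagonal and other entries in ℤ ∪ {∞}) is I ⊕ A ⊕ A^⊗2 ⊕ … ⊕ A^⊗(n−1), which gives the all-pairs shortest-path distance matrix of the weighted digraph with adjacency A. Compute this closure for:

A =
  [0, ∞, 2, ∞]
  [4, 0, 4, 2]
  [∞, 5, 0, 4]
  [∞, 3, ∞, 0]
Closure =
  [0, 7, 2, 6]
  [4, 0, 4, 2]
  [9, 5, 0, 4]
  [7, 3, 7, 0]

This is the Floyd-Warshall all-pairs shortest-path computation. For each intermediate vertex k = 0, 1, …, 3, update dist[i][j] ← min(dist[i][j], dist[i][k] + dist[k][j]). The final matrix gives, for each (i, j), the minimum total weight of any directed path from i to j (possibly empty when i = j).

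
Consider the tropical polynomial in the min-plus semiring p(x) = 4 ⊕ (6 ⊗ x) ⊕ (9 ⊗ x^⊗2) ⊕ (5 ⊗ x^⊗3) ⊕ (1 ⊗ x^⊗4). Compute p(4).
p(4) = 4

A tropical monomial a ⊗ x^⊗i evaluates to a + i · x. Evaluating each term at x = 4:
  Term 0 contributes 4 + 0 · 4 = 4
  Term 1 contributes 6 + 1 · 4 = 10
  Term 2 contributes 9 + 2 · 4 = 17
  Term 3 contributes 5 + 3 · 4 = 17
  Term 4 contributes 1 + 4 · 4 = 17
p(4) = ⊕ of these = min[4, 10, 17, 17, 17] = 4.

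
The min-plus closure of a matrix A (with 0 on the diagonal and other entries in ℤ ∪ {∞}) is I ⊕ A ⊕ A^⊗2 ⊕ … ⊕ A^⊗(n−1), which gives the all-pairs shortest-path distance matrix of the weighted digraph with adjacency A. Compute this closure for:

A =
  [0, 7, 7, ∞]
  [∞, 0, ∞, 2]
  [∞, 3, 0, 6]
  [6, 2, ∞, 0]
Closure =
  [0, 7, 7, 9]
  [8, 0, 15, 2]
  [11, 3, 0, 5]
  [6, 2, 13, 0]

This is the Floyd-Warshall all-pairs shortest-path computation. For each intermediate vertex k = 0, 1, …, 3, update dist[i][j] ← min(dist[i][j], dist[i][k] + dist[k][j]). The final matrix gives, for each (i, j), the minimum total weight of any directed path from i to j (possibly empty when i = j).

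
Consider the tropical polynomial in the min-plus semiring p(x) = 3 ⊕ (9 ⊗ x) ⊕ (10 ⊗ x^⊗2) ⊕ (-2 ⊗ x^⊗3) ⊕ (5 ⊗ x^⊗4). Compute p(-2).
p(-2) = -8

A tropical monomial a ⊗ x^⊗i evaluates to a + i · x. Evaluating each term at x = -2:
  Term 0 contributes 3 + 0 · -2 = 3
  Term 1 contributes 9 + 1 · -2 = 7
  Term 2 contributes 10 + 2 · -2 = 6
  Term 3 contributes -2 + 3 · -2 = -8
  Term 4 contributes 5 + 4 · -2 = -3
p(-2) = ⊕ of these = min[3, 7, 6, -8, -3] = -8.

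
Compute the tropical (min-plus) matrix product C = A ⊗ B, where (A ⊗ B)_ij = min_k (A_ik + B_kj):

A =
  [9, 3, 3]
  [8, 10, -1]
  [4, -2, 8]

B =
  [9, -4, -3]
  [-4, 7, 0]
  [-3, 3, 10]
A ⊗ B =
  [-1, 5, 3]
  [-4, 2, 5]
  [-6, 0, -2]

Apply the min-plus product entry-by-entry:
  C[0][0] = min over k of (A[0][0] + B[0][0] = 9 + 9 = 18, A[0][1] + B[1][0] = 3 + -4 = -1, A[0][2] + B[2][0] = 3 + -3 = 0) = -1 (attained at k = 1)
  C[0][1] = min over k of (A[0][0] + B[0][1] = 9 + -4 = 5, A[0][1] + B[1][1] = 3 + 7 = 10, A[0][2] + B[2][1] = 3 + 3 = 6) = 5 (attained at k = 0)
  C[0][2] = min over k of (A[0][0] + B[0][2] = 9 + -3 = 6, A[0][1] + B[1][2] = 3 + 0 = 3, A[0][2] + B[2][2] = 3 + 10 = 13) = 3 (attained at k = 1)
  C[1][0] = min over k of (A[1][0] + B[0][0] = 8 + 9 = 17, A[1][1] + B[1][0] = 10 + -4 = 6, A[1][2] + B[2][0] = -1 + -3 = -4) = -4 (attained at k = 2)
  C[1][1] = min over k of (A[1][0] + B[0][1] = 8 + -4 = 4, A[1][1] + B[1][1] = 10 + 7 = 17, A[1][2] + B[2][1] = -1 + 3 = 2) = 2 (attained at k = 2)
  C[1][2] = min over k of (A[1][0] + B[0][2] = 8 + -3 = 5, A[1][1] + B[1][2] = 10 + 0 = 10, A[1][2] + B[2][2] = -1 + 10 = 9) = 5 (attained at k = 0)
  C[2][0] = min over k of (A[2][0] + B[0][0] = 4 + 9 = 13, A[2][1] + B[1][0] = -2 + -4 = -6, A[2][2] + B[2][0] = 8 + -3 = 5) = -6 (attained at k = 1)
  C[2][1] = min over k of (A[2][0] + B[0][1] = 4 + -4 = 0, A[2][1] + B[1][1] = -2 + 7 = 5, A[2][2] + B[2][1] = 8 + 3 = 11) = 0 (attained at k = 0)
  C[2][2] = min over k of (A[2][0] + B[0][2] = 4 + -3 = 1, A[2][1] + B[1][2] = -2 + 0 = -2, A[2][2] + B[2][2] = 8 + 10 = 18) = -2 (attained at k = 1)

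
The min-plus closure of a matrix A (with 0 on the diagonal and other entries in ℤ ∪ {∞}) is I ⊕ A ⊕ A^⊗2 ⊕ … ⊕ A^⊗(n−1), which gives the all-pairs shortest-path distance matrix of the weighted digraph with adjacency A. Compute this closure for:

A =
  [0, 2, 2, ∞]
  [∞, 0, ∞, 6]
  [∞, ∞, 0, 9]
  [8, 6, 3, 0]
Closure =
  [0, 2, 2, 8]
  [14, 0, 9, 6]
  [17, 15, 0, 9]
  [8, 6, 3, 0]

This is the Floyd-Warshall all-pairs shortest-path computation. For each intermediate vertex k = 0, 1, …, 3, update dist[i][j] ← min(dist[i][j], dist[i][k] + dist[k][j]). The final matrix gives, for each (i, j), the minimum total weight of any directed path from i to j (possibly empty when i = j).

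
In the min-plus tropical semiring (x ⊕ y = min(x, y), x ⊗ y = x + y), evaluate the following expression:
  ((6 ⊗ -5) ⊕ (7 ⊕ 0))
((6 ⊗ -5) ⊕ (7 ⊕ 0)) = 0

Expand innermost to outermost. Recall ⊕ takes the minimum of its arguments and ⊗ takes their sum. Working out the expression ((6 ⊗ -5) ⊕ (7 ⊕ 0)) gives 0.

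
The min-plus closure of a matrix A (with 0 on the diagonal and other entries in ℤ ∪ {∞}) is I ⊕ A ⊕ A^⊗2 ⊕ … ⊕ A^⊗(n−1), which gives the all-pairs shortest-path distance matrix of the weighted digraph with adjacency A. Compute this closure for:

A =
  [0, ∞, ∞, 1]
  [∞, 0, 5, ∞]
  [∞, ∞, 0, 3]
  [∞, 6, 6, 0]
Closure =
  [0, 7, 7, 1]
  [∞, 0, 5, 8]
  [∞, 9, 0, 3]
  [∞, 6, 6, 0]

This is the Floyd-Warshall all-pairs shortest-path computation. For each intermediate vertex k = 0, 1, …, 3, update dist[i][j] ← min(dist[i][j], dist[i][k] + dist[k][j]). The final matrix gives, for each (i, j), the minimum total weight of any directed path from i to j (possibly empty when i = j).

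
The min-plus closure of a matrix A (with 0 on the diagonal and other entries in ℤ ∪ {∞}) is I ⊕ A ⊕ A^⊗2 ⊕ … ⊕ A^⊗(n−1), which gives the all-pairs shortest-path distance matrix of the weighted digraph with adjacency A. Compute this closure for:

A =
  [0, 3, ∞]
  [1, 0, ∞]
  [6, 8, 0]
Closure =
  [0, 3, ∞]
  [1, 0, ∞]
  [6, 8, 0]

This is the Floyd-Warshall all-pairs shortest-path computation. For each intermediate vertex k = 0, 1, …, 2, update dist[i][j] ← min(dist[i][j], dist[i][k] + dist[k][j]). The final matrix gives, for each (i, j), the minimum total weight of any directed path from i to j (possibly empty when i = j).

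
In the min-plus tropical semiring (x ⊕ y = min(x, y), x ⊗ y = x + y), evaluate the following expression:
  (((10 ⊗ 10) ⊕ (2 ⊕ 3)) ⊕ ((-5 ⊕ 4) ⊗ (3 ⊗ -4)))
(((10 ⊗ 10) ⊕ (2 ⊕ 3)) ⊕ ((-5 ⊕ 4) ⊗ (3 ⊗ -4))) = -6

Expand innermost to outermost. Recall ⊕ takes the minimum of its arguments and ⊗ takes their sum. Working out the expression (((10 ⊗ 10) ⊕ (2 ⊕ 3)) ⊕ ((-5 ⊕ 4) ⊗ (3 ⊗ -4))) gives -6.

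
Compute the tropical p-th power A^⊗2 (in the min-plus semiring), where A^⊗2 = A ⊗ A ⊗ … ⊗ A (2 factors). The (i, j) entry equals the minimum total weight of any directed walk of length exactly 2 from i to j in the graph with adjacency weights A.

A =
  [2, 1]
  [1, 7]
A^⊗2 =
  [2, 3]
  [3, 2]

Each entry (A^⊗2)_ij equals the minimum over all length-2 walks i = v_0 → v_1 → … → v_2 = j of Σ_t A[v_t][v_{t+1}]. For example, for (i, j) = (0, 1) we minimise over 2 possible intermediate vertex sequences; the minimum is 3, attained along the walk 0 → 0 → 1.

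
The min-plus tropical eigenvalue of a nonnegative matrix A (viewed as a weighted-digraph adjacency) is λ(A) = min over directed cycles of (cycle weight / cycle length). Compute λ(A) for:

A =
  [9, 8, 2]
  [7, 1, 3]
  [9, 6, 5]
λ(A) = 1

Enumerate directed cycles and compute their means (weight / length). Sample:
  cycle 0 → 0: weight = 9, length = 1, mean = 9/1 ≈ 9.000
  cycle 1 → 1: weight = 1, length = 1, mean = 1/1 ≈ 1.000
  cycle 2 → 2: weight = 5, length = 1, mean = 5/1 ≈ 5.000
  cycle 0 → 1 → 0: weight = 15, length = 2, mean = 15/2 ≈ 7.500
  cycle 0 → 2 → 0: weight = 11, length = 2, mean = 11/2 ≈ 5.500
  cycle 1 → 0 → 1: weight = 15, length = 2, mean = 15/2 ≈ 7.500
Minimum mean = 1.000, attained e.g. along the cycle 1 → 1 with weight 1 and length 1. So λ(A) = 1/1 = 1.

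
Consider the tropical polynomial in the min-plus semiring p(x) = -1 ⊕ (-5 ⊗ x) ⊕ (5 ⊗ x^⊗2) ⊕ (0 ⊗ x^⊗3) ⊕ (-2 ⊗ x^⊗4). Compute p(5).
p(5) = -1

A tropical monomial a ⊗ x^⊗i evaluates to a + i · x. Evaluating each term at x = 5:
  Term 0 contributes -1 + 0 · 5 = -1
  Term 1 contributes -5 + 1 · 5 = 0
  Term 2 contributes 5 + 2 · 5 = 15
  Term 3 contributes 0 + 3 · 5 = 15
  Term 4 contributes -2 + 4 · 5 = 18
p(5) = ⊕ of these = min[-1, 0, 15, 15, 18] = -1.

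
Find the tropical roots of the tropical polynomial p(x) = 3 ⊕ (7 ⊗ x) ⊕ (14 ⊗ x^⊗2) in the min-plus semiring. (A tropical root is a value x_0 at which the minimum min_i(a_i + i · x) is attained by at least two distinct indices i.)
Roots: {-7, -4}

Each tropical root is a break point of the lower envelope of the lines y = a_i + i · x (there are 3 lines, with slopes 0, 1, ..., 2). Only the lines that attain the minimum somewhere contribute to roots; other lines are dominated. Here the surviving (envelope) indices are i = 2, i = 1, i = 0.
Intersections between consecutive envelope lines give the roots: for adjacent envelope indices i < j the intersection is x = (a_i − a_j) / (j − i). Reading off the sorted break points: {-7, -4}.
Verification: at each break x_0, at least two indices attain the minimum of min_i(a_i + i · x_0).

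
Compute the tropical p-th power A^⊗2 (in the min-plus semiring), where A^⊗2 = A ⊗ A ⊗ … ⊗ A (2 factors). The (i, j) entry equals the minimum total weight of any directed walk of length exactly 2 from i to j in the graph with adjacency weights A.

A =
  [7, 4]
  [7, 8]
A^⊗2 =
  [11, 11]
  [14, 11]

Each entry (A^⊗2)_ij equals the minimum over all length-2 walks i = v_0 → v_1 → … → v_2 = j of Σ_t A[v_t][v_{t+1}]. For example, for (i, j) = (0, 1) we minimise over 2 possible intermediate vertex sequences; the minimum is 11, attained along the walk 0 → 0 → 1.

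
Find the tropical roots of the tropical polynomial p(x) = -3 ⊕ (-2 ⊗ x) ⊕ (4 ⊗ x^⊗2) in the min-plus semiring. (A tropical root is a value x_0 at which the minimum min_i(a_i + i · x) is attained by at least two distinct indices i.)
Roots: {-6, -1}

Each tropical root is a break point of the lower envelope of the lines y = a_i + i · x (there are 3 lines, with slopes 0, 1, ..., 2). Only the lines that attain the minimum somewhere contribute to roots; other lines are dominated. Here the surviving (envelope) indices are i = 2, i = 1, i = 0.
Intersections between consecutive envelope lines give the roots: for adjacent envelope indices i < j the intersection is x = (a_i − a_j) / (j − i). Reading off the sorted break points: {-6, -1}.
Verification: at each break x_0, at least two indices attain the minimum of min_i(a_i + i · x_0).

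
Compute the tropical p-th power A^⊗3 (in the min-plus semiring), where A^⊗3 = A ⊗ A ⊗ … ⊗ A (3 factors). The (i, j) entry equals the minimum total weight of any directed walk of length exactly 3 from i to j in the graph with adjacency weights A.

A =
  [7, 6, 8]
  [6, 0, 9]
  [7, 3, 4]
A^⊗3 =
  [12, 6, 15]
  [6, 0, 9]
  [9, 3, 12]

Each entry (A^⊗3)_ij equals the minimum over all length-3 walks i = v_0 → v_1 → … → v_3 = j of Σ_t A[v_t][v_{t+1}]. For example, for (i, j) = (0, 2) we minimise over 9 possible intermediate vertex sequences; the minimum is 15, attained along the walk 0 → 1 → 1 → 2.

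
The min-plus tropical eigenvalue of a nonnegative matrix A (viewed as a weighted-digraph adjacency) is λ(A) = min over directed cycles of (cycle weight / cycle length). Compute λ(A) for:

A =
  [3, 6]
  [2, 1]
λ(A) = 1

Enumerate directed cycles and compute their means (weight / length). Sample:
  cycle 0 → 0: weight = 3, length = 1, mean = 3/1 ≈ 3.000
  cycle 1 → 1: weight = 1, length = 1, mean = 1/1 ≈ 1.000
  cycle 0 → 1 → 0: weight = 8, length = 2, mean = 8/2 ≈ 4.000
  cycle 1 → 0 → 1: weight = 8, length = 2, mean = 8/2 ≈ 4.000
Minimum mean = 1.000, attained e.g. along the cycle 1 → 1 with weight 1 and length 1. So λ(A) = 1/1 = 1.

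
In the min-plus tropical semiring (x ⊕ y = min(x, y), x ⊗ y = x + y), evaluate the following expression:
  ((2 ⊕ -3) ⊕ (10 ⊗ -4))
((2 ⊕ -3) ⊕ (10 ⊗ -4)) = -3

Expand innermost to outermost. Recall ⊕ takes the minimum of its arguments and ⊗ takes their sum. Working out the expression ((2 ⊕ -3) ⊕ (10 ⊗ -4)) gives -3.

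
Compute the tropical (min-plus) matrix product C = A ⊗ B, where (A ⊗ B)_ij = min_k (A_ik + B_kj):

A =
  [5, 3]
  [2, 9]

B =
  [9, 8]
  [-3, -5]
A ⊗ B =
  [0, -2]
  [6, 4]

Apply the min-plus product entry-by-entry:
  C[0][0] = min over k of (A[0][0] + B[0][0] = 5 + 9 = 14, A[0][1] + B[1][0] = 3 + -3 = 0) = 0 (attained at k = 1)
  C[0][1] = min over k of (A[0][0] + B[0][1] = 5 + 8 = 13, A[0][1] + B[1][1] = 3 + -5 = -2) = -2 (attained at k = 1)
  C[1][0] = min over k of (A[1][0] + B[0][0] = 2 + 9 = 11, A[1][1] + B[1][0] = 9 + -3 = 6) = 6 (attained at k = 1)
  C[1][1] = min over k of (A[1][0] + B[0][1] = 2 + 8 = 10, A[1][1] + B[1][1] = 9 + -5 = 4) = 4 (attained at k = 1)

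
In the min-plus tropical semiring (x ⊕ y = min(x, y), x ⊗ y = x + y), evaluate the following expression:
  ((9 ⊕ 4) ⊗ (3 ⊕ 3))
((9 ⊕ 4) ⊗ (3 ⊕ 3)) = 7

Expand innermost to outermost. Recall ⊕ takes the minimum of its arguments and ⊗ takes their sum. Working out the expression ((9 ⊕ 4) ⊗ (3 ⊕ 3)) gives 7.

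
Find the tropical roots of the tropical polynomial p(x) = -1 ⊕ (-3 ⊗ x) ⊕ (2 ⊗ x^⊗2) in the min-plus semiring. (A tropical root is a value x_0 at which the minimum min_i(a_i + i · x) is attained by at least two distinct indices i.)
Roots: {-5, 2}

Each tropical root is a break point of the lower envelope of the lines y = a_i + i · x (there are 3 lines, with slopes 0, 1, ..., 2). Only the lines that attain the minimum somewhere contribute to roots; other lines are dominated. Here the surviving (envelope) indices are i = 2, i = 1, i = 0.
Intersections between consecutive envelope lines give the roots: for adjacent envelope indices i < j the intersection is x = (a_i − a_j) / (j − i). Reading off the sorted break points: {-5, 2}.
Verification: at each break x_0, at least two indices attain the minimum of min_i(a_i + i · x_0).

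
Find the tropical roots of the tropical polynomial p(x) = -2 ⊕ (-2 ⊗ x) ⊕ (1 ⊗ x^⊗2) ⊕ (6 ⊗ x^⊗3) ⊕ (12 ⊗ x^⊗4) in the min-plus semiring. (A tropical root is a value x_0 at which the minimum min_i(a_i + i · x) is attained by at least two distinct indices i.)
Roots: {-6, -5, -3, 0}

Each tropical root is a break point of the lower envelope of the lines y = a_i + i · x (there are 5 lines, with slopes 0, 1, ..., 4). Only the lines that attain the minimum somewhere contribute to roots; other lines are dominated. Here the surviving (envelope) indices are i = 4, i = 3, i = 2, i = 1, i = 0.
Intersections between consecutive envelope lines give the roots: for adjacent envelope indices i < j the intersection is x = (a_i − a_j) / (j − i). Reading off the sorted break points: {-6, -5, -3, 0}.
Verification: at each break x_0, at least two indices attain the minimum of min_i(a_i + i · x_0).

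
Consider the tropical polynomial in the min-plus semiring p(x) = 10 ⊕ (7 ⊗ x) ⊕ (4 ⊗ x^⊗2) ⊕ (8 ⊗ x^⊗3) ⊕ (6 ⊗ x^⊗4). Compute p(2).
p(2) = 8

A tropical monomial a ⊗ x^⊗i evaluates to a + i · x. Evaluating each term at x = 2:
  Term 0 contributes 10 + 0 · 2 = 10
  Term 1 contributes 7 + 1 · 2 = 9
  Term 2 contributes 4 + 2 · 2 = 8
  Term 3 contributes 8 + 3 · 2 = 14
  Term 4 contributes 6 + 4 · 2 = 14
p(2) = ⊕ of these = min[10, 9, 8, 14, 14] = 8.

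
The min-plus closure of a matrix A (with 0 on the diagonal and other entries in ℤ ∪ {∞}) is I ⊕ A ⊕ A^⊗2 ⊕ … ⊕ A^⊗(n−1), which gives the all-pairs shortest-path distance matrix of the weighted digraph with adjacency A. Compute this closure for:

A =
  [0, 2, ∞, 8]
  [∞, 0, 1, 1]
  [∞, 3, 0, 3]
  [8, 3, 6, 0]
Closure =
  [0, 2, 3, 3]
  [9, 0, 1, 1]
  [11, 3, 0, 3]
  [8, 3, 4, 0]

This is the Floyd-Warshall all-pairs shortest-path computation. For each intermediate vertex k = 0, 1, …, 3, update dist[i][j] ← min(dist[i][j], dist[i][k] + dist[k][j]). The final matrix gives, for each (i, j), the minimum total weight of any directed path from i to j (possibly empty when i = j).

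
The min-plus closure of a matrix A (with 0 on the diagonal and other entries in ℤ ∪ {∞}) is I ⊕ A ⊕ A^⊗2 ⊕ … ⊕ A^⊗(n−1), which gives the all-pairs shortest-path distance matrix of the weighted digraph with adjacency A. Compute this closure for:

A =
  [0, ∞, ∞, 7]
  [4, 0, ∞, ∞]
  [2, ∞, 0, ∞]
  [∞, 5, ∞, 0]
Closure =
  [0, 12, ∞, 7]
  [4, 0, ∞, 11]
  [2, 14, 0, 9]
  [9, 5, ∞, 0]

This is the Floyd-Warshall all-pairs shortest-path computation. For each intermediate vertex k = 0, 1, …, 3, update dist[i][j] ← min(dist[i][j], dist[i][k] + dist[k][j]). The final matrix gives, for each (i, j), the minimum total weight of any directed path from i to j (possibly empty when i = j).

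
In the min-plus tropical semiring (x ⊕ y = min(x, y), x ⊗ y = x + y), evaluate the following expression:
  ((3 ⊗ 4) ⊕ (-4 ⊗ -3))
((3 ⊗ 4) ⊕ (-4 ⊗ -3)) = -7

Expand innermost to outermost. Recall ⊕ takes the minimum of its arguments and ⊗ takes their sum. Working out the expression ((3 ⊗ 4) ⊕ (-4 ⊗ -3)) gives -7.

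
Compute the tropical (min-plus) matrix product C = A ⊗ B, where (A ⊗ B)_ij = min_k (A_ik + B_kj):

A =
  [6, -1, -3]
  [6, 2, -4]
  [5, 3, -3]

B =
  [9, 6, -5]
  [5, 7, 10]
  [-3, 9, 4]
A ⊗ B =
  [-6, 6, 1]
  [-7, 5, 0]
  [-6, 6, 0]

Apply the min-plus product entry-by-entry:
  C[0][0] = min over k of (A[0][0] + B[0][0] = 6 + 9 = 15, A[0][1] + B[1][0] = -1 + 5 = 4, A[0][2] + B[2][0] = -3 + -3 = -6) = -6 (attained at k = 2)
  C[0][1] = min over k of (A[0][0] + B[0][1] = 6 + 6 = 12, A[0][1] + B[1][1] = -1 + 7 = 6, A[0][2] + B[2][1] = -3 + 9 = 6) = 6 (attained at k = 1)
  C[0][2] = min over k of (A[0][0] + B[0][2] = 6 + -5 = 1, A[0][1] + B[1][2] = -1 + 10 = 9, A[0][2] + B[2][2] = -3 + 4 = 1) = 1 (attained at k = 0)
  C[1][0] = min over k of (A[1][0] + B[0][0] = 6 + 9 = 15, A[1][1] + B[1][0] = 2 + 5 = 7, A[1][2] + B[2][0] = -4 + -3 = -7) = -7 (attained at k = 2)
  C[1][1] = min over k of (A[1][0] + B[0][1] = 6 + 6 = 12, A[1][1] + B[1][1] = 2 + 7 = 9, A[1][2] + B[2][1] = -4 + 9 = 5) = 5 (attained at k = 2)
  C[1][2] = min over k of (A[1][0] + B[0][2] = 6 + -5 = 1, A[1][1] + B[1][2] = 2 + 10 = 12, A[1][2] + B[2][2] = -4 + 4 = 0) = 0 (attained at k = 2)
  C[2][0] = min over k of (A[2][0] + B[0][0] = 5 + 9 = 14, A[2][1] + B[1][0] = 3 + 5 = 8, A[2][2] + B[2][0] = -3 + -3 = -6) = -6 (attained at k = 2)
  C[2][1] = min over k of (A[2][0] + B[0][1] = 5 + 6 = 11, A[2][1] + B[1][1] = 3 + 7 = 10, A[2][2] + B[2][1] = -3 + 9 = 6) = 6 (attained at k = 2)
  C[2][2] = min over k of (A[2][0] + B[0][2] = 5 + -5 = 0, A[2][1] + B[1][2] = 3 + 10 = 13, A[2][2] + B[2][2] = -3 + 4 = 1) = 0 (attained at k = 0)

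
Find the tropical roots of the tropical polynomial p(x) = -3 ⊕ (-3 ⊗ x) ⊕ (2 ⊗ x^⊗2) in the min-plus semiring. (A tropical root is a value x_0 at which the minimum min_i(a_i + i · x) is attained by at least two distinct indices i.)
Roots: {-5, 0}

Each tropical root is a break point of the lower envelope of the lines y = a_i + i · x (there are 3 lines, with slopes 0, 1, ..., 2). Only the lines that attain the minimum somewhere contribute to roots; other lines are dominated. Here the surviving (envelope) indices are i = 2, i = 1, i = 0.
Intersections between consecutive envelope lines give the roots: for adjacent envelope indices i < j the intersection is x = (a_i − a_j) / (j − i). Reading off the sorted break points: {-5, 0}.
Verification: at each break x_0, at least two indices attain the minimum of min_i(a_i + i · x_0).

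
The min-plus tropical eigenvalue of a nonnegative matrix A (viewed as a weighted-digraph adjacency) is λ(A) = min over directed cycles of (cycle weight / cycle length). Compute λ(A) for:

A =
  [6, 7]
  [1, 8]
λ(A) = 4

Enumerate directed cycles and compute their means (weight / length). Sample:
  cycle 0 → 0: weight = 6, length = 1, mean = 6/1 ≈ 6.000
  cycle 1 → 1: weight = 8, length = 1, mean = 8/1 ≈ 8.000
  cycle 0 → 1 → 0: weight = 8, length = 2, mean = 8/2 ≈ 4.000
  cycle 1 → 0 → 1: weight = 8, length = 2, mean = 8/2 ≈ 4.000
Minimum mean = 4.000, attained e.g. along the cycle 0 → 1 → 0 with weight 8 and length 2. So λ(A) = 8/2 = 4.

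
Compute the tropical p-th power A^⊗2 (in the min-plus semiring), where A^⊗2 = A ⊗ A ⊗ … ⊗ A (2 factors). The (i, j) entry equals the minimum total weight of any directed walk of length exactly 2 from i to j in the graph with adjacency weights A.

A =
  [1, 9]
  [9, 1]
A^⊗2 =
  [2, 10]
  [10, 2]

Each entry (A^⊗2)_ij equals the minimum over all length-2 walks i = v_0 → v_1 → … → v_2 = j of Σ_t A[v_t][v_{t+1}]. For example, for (i, j) = (0, 1) we minimise over 2 possible intermediate vertex sequences; the minimum is 10, attained along the walk 0 → 0 → 1.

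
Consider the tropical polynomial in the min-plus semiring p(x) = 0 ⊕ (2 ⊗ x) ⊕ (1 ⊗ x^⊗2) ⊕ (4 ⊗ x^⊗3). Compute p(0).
p(0) = 0

A tropical monomial a ⊗ x^⊗i evaluates to a + i · x. Evaluating each term at x = 0:
  Term 0 contributes 0 + 0 · 0 = 0
  Term 1 contributes 2 + 1 · 0 = 2
  Term 2 contributes 1 + 2 · 0 = 1
  Term 3 contributes 4 + 3 · 0 = 4
p(0) = ⊕ of these = min[0, 2, 1, 4] = 0.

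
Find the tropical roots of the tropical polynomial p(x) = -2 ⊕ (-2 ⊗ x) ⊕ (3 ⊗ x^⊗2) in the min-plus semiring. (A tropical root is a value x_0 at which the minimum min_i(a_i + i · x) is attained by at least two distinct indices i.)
Roots: {-5, 0}

Each tropical root is a break point of the lower envelope of the lines y = a_i + i · x (there are 3 lines, with slopes 0, 1, ..., 2). Only the lines that attain the minimum somewhere contribute to roots; other lines are dominated. Here the surviving (envelope) indices are i = 2, i = 1, i = 0.
Intersections between consecutive envelope lines give the roots: for adjacent envelope indices i < j the intersection is x = (a_i − a_j) / (j − i). Reading off the sorted break points: {-5, 0}.
Verification: at each break x_0, at least two indices attain the minimum of min_i(a_i + i · x_0).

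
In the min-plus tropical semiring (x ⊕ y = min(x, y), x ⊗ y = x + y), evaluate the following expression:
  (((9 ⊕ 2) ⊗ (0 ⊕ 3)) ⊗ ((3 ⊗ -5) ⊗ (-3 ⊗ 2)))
(((9 ⊕ 2) ⊗ (0 ⊕ 3)) ⊗ ((3 ⊗ -5) ⊗ (-3 ⊗ 2))) = -1

Expand innermost to outermost. Recall ⊕ takes the minimum of its arguments and ⊗ takes their sum. Working out the expression (((9 ⊕ 2) ⊗ (0 ⊕ 3)) ⊗ ((3 ⊗ -5) ⊗ (-3 ⊗ 2))) gives -1.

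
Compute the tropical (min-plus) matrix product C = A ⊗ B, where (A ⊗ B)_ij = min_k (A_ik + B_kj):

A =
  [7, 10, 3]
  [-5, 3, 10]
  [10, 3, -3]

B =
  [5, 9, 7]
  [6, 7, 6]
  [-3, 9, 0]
A ⊗ B =
  [0, 12, 3]
  [0, 4, 2]
  [-6, 6, -3]

Apply the min-plus product entry-by-entry:
  C[0][0] = min over k of (A[0][0] + B[0][0] = 7 + 5 = 12, A[0][1] + B[1][0] = 10 + 6 = 16, A[0][2] + B[2][0] = 3 + -3 = 0) = 0 (attained at k = 2)
  C[0][1] = min over k of (A[0][0] + B[0][1] = 7 + 9 = 16, A[0][1] + B[1][1] = 10 + 7 = 17, A[0][2] + B[2][1] = 3 + 9 = 12) = 12 (attained at k = 2)
  C[0][2] = min over k of (A[0][0] + B[0][2] = 7 + 7 = 14, A[0][1] + B[1][2] = 10 + 6 = 16, A[0][2] + B[2][2] = 3 + 0 = 3) = 3 (attained at k = 2)
  C[1][0] = min over k of (A[1][0] + B[0][0] = -5 + 5 = 0, A[1][1] + B[1][0] = 3 + 6 = 9, A[1][2] + B[2][0] = 10 + -3 = 7) = 0 (attained at k = 0)
  C[1][1] = min over k of (A[1][0] + B[0][1] = -5 + 9 = 4, A[1][1] + B[1][1] = 3 + 7 = 10, A[1][2] + B[2][1] = 10 + 9 = 19) = 4 (attained at k = 0)
  C[1][2] = min over k of (A[1][0] + B[0][2] = -5 + 7 = 2, A[1][1] + B[1][2] = 3 + 6 = 9, A[1][2] + B[2][2] = 10 + 0 = 10) = 2 (attained at k = 0)
  C[2][0] = min over k of (A[2][0] + B[0][0] = 10 + 5 = 15, A[2][1] + B[1][0] = 3 + 6 = 9, A[2][2] + B[2][0] = -3 + -3 = -6) = -6 (attained at k = 2)
  C[2][1] = min over k of (A[2][0] + B[0][1] = 10 + 9 = 19, A[2][1] + B[1][1] = 3 + 7 = 10, A[2][2] + B[2][1] = -3 + 9 = 6) = 6 (attained at k = 2)
  C[2][2] = min over k of (A[2][0] + B[0][2] = 10 + 7 = 17, A[2][1] + B[1][2] = 3 + 6 = 9, A[2][2] + B[2][2] = -3 + 0 = -3) = -3 (attained at k = 2)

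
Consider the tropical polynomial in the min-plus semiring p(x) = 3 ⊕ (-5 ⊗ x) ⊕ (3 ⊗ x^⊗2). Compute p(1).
p(1) = -4

A tropical monomial a ⊗ x^⊗i evaluates to a + i · x. Evaluating each term at x = 1:
  Term 0 contributes 3 + 0 · 1 = 3
  Term 1 contributes -5 + 1 · 1 = -4
  Term 2 contributes 3 + 2 · 1 = 5
p(1) = ⊕ of these = min[3, -4, 5] = -4.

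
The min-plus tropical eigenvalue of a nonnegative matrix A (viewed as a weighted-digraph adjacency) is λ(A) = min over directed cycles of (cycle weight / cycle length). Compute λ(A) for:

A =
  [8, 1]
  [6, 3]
λ(A) = 3

Enumerate directed cycles and compute their means (weight / length). Sample:
  cycle 0 → 0: weight = 8, length = 1, mean = 8/1 ≈ 8.000
  cycle 1 → 1: weight = 3, length = 1, mean = 3/1 ≈ 3.000
  cycle 0 → 1 → 0: weight = 7, length = 2, mean = 7/2 ≈ 3.500
  cycle 1 → 0 → 1: weight = 7, length = 2, mean = 7/2 ≈ 3.500
Minimum mean = 3.000, attained e.g. along the cycle 1 → 1 with weight 3 and length 1. So λ(A) = 3/1 = 3.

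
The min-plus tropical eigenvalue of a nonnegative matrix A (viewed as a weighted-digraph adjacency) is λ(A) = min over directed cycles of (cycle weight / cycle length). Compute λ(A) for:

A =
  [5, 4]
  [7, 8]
λ(A) = 5

Enumerate directed cycles and compute their means (weight / length). Sample:
  cycle 0 → 0: weight = 5, length = 1, mean = 5/1 ≈ 5.000
  cycle 1 → 1: weight = 8, length = 1, mean = 8/1 ≈ 8.000
  cycle 0 → 1 → 0: weight = 11, length = 2, mean = 11/2 ≈ 5.500
  cycle 1 → 0 → 1: weight = 11, length = 2, mean = 11/2 ≈ 5.500
Minimum mean = 5.000, attained e.g. along the cycle 0 → 0 with weight 5 and length 1. So λ(A) = 5/1 = 5.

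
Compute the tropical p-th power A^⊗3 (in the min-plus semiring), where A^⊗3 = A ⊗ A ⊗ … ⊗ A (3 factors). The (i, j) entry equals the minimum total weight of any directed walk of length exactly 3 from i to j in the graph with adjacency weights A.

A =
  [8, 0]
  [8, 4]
A^⊗3 =
  [12, 8]
  [16, 12]

Each entry (A^⊗3)_ij equals the minimum over all length-3 walks i = v_0 → v_1 → … → v_3 = j of Σ_t A[v_t][v_{t+1}]. For example, for (i, j) = (0, 1) we minimise over 4 possible intermediate vertex sequences; the minimum is 8, attained along the walk 0 → 1 → 0 → 1.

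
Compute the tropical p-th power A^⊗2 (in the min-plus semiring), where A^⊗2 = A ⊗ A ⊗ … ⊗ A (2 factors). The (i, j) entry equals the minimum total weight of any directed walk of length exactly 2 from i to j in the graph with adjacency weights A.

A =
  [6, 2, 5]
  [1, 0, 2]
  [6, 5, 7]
A^⊗2 =
  [3, 2, 4]
  [1, 0, 2]
  [6, 5, 7]

Each entry (A^⊗2)_ij equals the minimum over all length-2 walks i = v_0 → v_1 → … → v_2 = j of Σ_t A[v_t][v_{t+1}]. For example, for (i, j) = (0, 2) we minimise over 3 possible intermediate vertex sequences; the minimum is 4, attained along the walk 0 → 1 → 2.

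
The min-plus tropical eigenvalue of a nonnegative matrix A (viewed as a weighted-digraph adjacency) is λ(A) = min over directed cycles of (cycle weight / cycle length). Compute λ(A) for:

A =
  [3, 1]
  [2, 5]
λ(A) = 3/2

Enumerate directed cycles and compute their means (weight / length). Sample:
  cycle 0 → 0: weight = 3, length = 1, mean = 3/1 ≈ 3.000
  cycle 1 → 1: weight = 5, length = 1, mean = 5/1 ≈ 5.000
  cycle 0 → 1 → 0: weight = 3, length = 2, mean = 3/2 ≈ 1.500
  cycle 1 → 0 → 1: weight = 3, length = 2, mean = 3/2 ≈ 1.500
Minimum mean = 1.500, attained e.g. along the cycle 0 → 1 → 0 with weight 3 and length 2. So λ(A) = 3/2 = 3/2.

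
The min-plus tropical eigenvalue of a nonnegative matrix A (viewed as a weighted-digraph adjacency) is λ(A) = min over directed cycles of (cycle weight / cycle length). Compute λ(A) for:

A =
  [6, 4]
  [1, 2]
λ(A) = 2

Enumerate directed cycles and compute their means (weight / length). Sample:
  cycle 0 → 0: weight = 6, length = 1, mean = 6/1 ≈ 6.000
  cycle 1 → 1: weight = 2, length = 1, mean = 2/1 ≈ 2.000
  cycle 0 → 1 → 0: weight = 5, length = 2, mean = 5/2 ≈ 2.500
  cycle 1 → 0 → 1: weight = 5, length = 2, mean = 5/2 ≈ 2.500
Minimum mean = 2.000, attained e.g. along the cycle 1 → 1 with weight 2 and length 1. So λ(A) = 2/1 = 2.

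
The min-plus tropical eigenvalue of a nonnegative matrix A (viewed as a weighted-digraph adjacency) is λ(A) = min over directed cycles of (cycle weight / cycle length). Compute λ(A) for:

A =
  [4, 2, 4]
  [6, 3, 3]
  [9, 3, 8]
λ(A) = 3

Enumerate directed cycles and compute their means (weight / length). Sample:
  cycle 0 → 0: weight = 4, length = 1, mean = 4/1 ≈ 4.000
  cycle 1 → 1: weight = 3, length = 1, mean = 3/1 ≈ 3.000
  cycle 2 → 2: weight = 8, length = 1, mean = 8/1 ≈ 8.000
  cycle 0 → 1 → 0: weight = 8, length = 2, mean = 8/2 ≈ 4.000
  cycle 0 → 2 → 0: weight = 13, length = 2, mean = 13/2 ≈ 6.500
  cycle 1 → 0 → 1: weight = 8, length = 2, mean = 8/2 ≈ 4.000
Minimum mean = 3.000, attained e.g. along the cycle 1 → 1 with weight 3 and length 1. So λ(A) = 3/1 = 3.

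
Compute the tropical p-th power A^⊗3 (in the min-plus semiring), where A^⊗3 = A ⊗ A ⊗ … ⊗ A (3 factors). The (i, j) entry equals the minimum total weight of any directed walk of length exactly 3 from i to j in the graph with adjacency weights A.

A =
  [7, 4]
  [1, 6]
A^⊗3 =
  [11, 9]
  [6, 11]

Each entry (A^⊗3)_ij equals the minimum over all length-3 walks i = v_0 → v_1 → … → v_3 = j of Σ_t A[v_t][v_{t+1}]. For example, for (i, j) = (0, 1) we minimise over 4 possible intermediate vertex sequences; the minimum is 9, attained along the walk 0 → 1 → 0 → 1.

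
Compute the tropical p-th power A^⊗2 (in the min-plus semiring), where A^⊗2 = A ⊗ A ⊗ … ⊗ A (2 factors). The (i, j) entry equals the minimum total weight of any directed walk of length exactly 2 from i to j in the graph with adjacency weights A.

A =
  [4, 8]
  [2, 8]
A^⊗2 =
  [8, 12]
  [6, 10]

Each entry (A^⊗2)_ij equals the minimum over all length-2 walks i = v_0 → v_1 → … → v_2 = j of Σ_t A[v_t][v_{t+1}]. For example, for (i, j) = (0, 1) we minimise over 2 possible intermediate vertex sequences; the minimum is 12, attained along the walk 0 → 0 → 1.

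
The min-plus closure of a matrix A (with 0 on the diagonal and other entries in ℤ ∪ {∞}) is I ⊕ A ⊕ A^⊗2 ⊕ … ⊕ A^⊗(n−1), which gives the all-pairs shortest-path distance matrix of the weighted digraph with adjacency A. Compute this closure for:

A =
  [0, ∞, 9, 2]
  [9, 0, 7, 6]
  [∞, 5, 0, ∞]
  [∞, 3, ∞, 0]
Closure =
  [0, 5, 9, 2]
  [9, 0, 7, 6]
  [14, 5, 0, 11]
  [12, 3, 10, 0]

This is the Floyd-Warshall all-pairs shortest-path computation. For each intermediate vertex k = 0, 1, …, 3, update dist[i][j] ← min(dist[i][j], dist[i][k] + dist[k][j]). The final matrix gives, for each (i, j), the minimum total weight of any directed path from i to j (possibly empty when i = j).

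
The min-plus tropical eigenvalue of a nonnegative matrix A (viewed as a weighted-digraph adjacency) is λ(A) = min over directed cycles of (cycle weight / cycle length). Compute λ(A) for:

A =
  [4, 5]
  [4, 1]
λ(A) = 1

Enumerate directed cycles and compute their means (weight / length). Sample:
  cycle 0 → 0: weight = 4, length = 1, mean = 4/1 ≈ 4.000
  cycle 1 → 1: weight = 1, length = 1, mean = 1/1 ≈ 1.000
  cycle 0 → 1 → 0: weight = 9, length = 2, mean = 9/2 ≈ 4.500
  cycle 1 → 0 → 1: weight = 9, length = 2, mean = 9/2 ≈ 4.500
Minimum mean = 1.000, attained e.g. along the cycle 1 → 1 with weight 1 and length 1. So λ(A) = 1/1 = 1.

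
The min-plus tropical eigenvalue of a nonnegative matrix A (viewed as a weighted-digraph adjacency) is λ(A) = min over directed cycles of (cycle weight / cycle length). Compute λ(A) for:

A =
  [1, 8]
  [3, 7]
λ(A) = 1

Enumerate directed cycles and compute their means (weight / length). Sample:
  cycle 0 → 0: weight = 1, length = 1, mean = 1/1 ≈ 1.000
  cycle 1 → 1: weight = 7, length = 1, mean = 7/1 ≈ 7.000
  cycle 0 → 1 → 0: weight = 11, length = 2, mean = 11/2 ≈ 5.500
  cycle 1 → 0 → 1: weight = 11, length = 2, mean = 11/2 ≈ 5.500
Minimum mean = 1.000, attained e.g. along the cycle 0 → 0 with weight 1 and length 1. So λ(A) = 1/1 = 1.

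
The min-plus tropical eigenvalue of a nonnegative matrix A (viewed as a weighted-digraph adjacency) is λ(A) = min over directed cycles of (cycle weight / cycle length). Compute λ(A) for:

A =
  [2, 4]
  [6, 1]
λ(A) = 1

Enumerate directed cycles and compute their means (weight / length). Sample:
  cycle 0 → 0: weight = 2, length = 1, mean = 2/1 ≈ 2.000
  cycle 1 → 1: weight = 1, length = 1, mean = 1/1 ≈ 1.000
  cycle 0 → 1 → 0: weight = 10, length = 2, mean = 10/2 ≈ 5.000
  cycle 1 → 0 → 1: weight = 10, length = 2, mean = 10/2 ≈ 5.000
Minimum mean = 1.000, attained e.g. along the cycle 1 → 1 with weight 1 and length 1. So λ(A) = 1/1 = 1.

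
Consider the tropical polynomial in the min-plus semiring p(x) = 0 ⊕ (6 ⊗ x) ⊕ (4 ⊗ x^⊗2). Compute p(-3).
p(-3) = -2

A tropical monomial a ⊗ x^⊗i evaluates to a + i · x. Evaluating each term at x = -3:
  Term 0 contributes 0 + 0 · -3 = 0
  Term 1 contributes 6 + 1 · -3 = 3
  Term 2 contributes 4 + 2 · -3 = -2
p(-3) = ⊕ of these = min[0, 3, -2] = -2.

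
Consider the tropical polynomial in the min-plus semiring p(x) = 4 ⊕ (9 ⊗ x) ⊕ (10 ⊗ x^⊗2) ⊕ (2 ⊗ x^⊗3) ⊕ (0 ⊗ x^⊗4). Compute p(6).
p(6) = 4

A tropical monomial a ⊗ x^⊗i evaluates to a + i · x. Evaluating each term at x = 6:
  Term 0 contributes 4 + 0 · 6 = 4
  Term 1 contributes 9 + 1 · 6 = 15
  Term 2 contributes 10 + 2 · 6 = 22
  Term 3 contributes 2 + 3 · 6 = 20
  Term 4 contributes 0 + 4 · 6 = 24
p(6) = ⊕ of these = min[4, 15, 22, 20, 24] = 4.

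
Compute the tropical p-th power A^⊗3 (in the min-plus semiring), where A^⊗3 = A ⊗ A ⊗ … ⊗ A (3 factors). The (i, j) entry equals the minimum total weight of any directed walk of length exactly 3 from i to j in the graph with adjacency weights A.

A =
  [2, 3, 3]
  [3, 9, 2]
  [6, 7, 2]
A^⊗3 =
  [6, 7, 7]
  [7, 8, 6]
  [10, 11, 6]

Each entry (A^⊗3)_ij equals the minimum over all length-3 walks i = v_0 → v_1 → … → v_3 = j of Σ_t A[v_t][v_{t+1}]. For example, for (i, j) = (0, 2) we minimise over 9 possible intermediate vertex sequences; the minimum is 7, attained along the walk 0 → 0 → 0 → 2.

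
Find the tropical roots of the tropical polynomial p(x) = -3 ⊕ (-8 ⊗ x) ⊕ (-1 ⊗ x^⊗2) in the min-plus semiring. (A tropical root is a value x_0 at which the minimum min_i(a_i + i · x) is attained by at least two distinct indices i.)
Roots: {-7, 5}

Each tropical root is a break point of the lower envelope of the lines y = a_i + i · x (there are 3 lines, with slopes 0, 1, ..., 2). Only the lines that attain the minimum somewhere contribute to roots; other lines are dominated. Here the surviving (envelope) indices are i = 2, i = 1, i = 0.
Intersections between consecutive envelope lines give the roots: for adjacent envelope indices i < j the intersection is x = (a_i − a_j) / (j − i). Reading off the sorted break points: {-7, 5}.
Verification: at each break x_0, at least two indices attain the minimum of min_i(a_i + i · x_0).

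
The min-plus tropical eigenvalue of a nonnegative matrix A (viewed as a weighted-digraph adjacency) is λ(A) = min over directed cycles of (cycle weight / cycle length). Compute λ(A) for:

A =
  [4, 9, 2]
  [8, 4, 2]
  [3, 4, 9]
λ(A) = 5/2

Enumerate directed cycles and compute their means (weight / length). Sample:
  cycle 0 → 0: weight = 4, length = 1, mean = 4/1 ≈ 4.000
  cycle 1 → 1: weight = 4, length = 1, mean = 4/1 ≈ 4.000
  cycle 2 → 2: weight = 9, length = 1, mean = 9/1 ≈ 9.000
  cycle 0 → 1 → 0: weight = 17, length = 2, mean = 17/2 ≈ 8.500
  cycle 0 → 2 → 0: weight = 5, length = 2, mean = 5/2 ≈ 2.500
  cycle 1 → 0 → 1: weight = 17, length = 2, mean = 17/2 ≈ 8.500
Minimum mean = 2.500, attained e.g. along the cycle 0 → 2 → 0 with weight 5 and length 2. So λ(A) = 5/2 = 5/2.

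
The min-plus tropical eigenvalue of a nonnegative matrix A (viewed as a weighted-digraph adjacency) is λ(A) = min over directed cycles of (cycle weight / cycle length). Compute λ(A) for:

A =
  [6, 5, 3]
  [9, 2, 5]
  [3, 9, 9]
λ(A) = 2

Enumerate directed cycles and compute their means (weight / length). Sample:
  cycle 0 → 0: weight = 6, length = 1, mean = 6/1 ≈ 6.000
  cycle 1 → 1: weight = 2, length = 1, mean = 2/1 ≈ 2.000
  cycle 2 → 2: weight = 9, length = 1, mean = 9/1 ≈ 9.000
  cycle 0 → 1 → 0: weight = 14, length = 2, mean = 14/2 ≈ 7.000
  cycle 0 → 2 → 0: weight = 6, length = 2, mean = 6/2 ≈ 3.000
  cycle 1 → 0 → 1: weight = 14, length = 2, mean = 14/2 ≈ 7.000
Minimum mean = 2.000, attained e.g. along the cycle 1 → 1 with weight 2 and length 1. So λ(A) = 2/1 = 2.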